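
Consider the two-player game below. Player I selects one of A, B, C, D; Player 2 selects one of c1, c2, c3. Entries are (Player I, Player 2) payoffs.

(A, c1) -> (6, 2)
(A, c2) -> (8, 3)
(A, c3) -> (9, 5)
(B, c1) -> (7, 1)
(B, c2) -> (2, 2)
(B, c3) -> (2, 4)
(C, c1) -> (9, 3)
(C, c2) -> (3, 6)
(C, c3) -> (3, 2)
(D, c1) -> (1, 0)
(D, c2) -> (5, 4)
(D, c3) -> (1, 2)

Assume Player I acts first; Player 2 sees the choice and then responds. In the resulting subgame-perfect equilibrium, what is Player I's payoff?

Solve by backward induction (Player I leads).
- A: Player 2 compares 2, 3, 5 and picks c3; Player I would get 9.
- B: Player 2 compares 1, 2, 4 and picks c3; Player I would get 2.
- C: Player 2 compares 3, 6, 2 and picks c2; Player I would get 3.
- D: Player 2 compares 0, 4, 2 and picks c2; Player I would get 5.
Player I's induced payoffs are 9, 2, 3, 5, so Player I commits to A. Subgame-perfect outcome: (A, c3) with payoffs (9, 5).

9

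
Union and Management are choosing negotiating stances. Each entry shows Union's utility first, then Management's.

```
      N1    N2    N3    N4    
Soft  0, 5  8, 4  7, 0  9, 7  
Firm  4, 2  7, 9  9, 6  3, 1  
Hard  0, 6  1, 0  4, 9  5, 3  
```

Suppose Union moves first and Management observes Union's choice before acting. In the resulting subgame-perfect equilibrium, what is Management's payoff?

Work backward from Management's decision.
- Soft: BR = N4, leader payoff 9.
- Firm: BR = N2, leader payoff 7.
- Hard: BR = N3, leader payoff 4.
Among 9, 7, 4, the best is 9 at Soft. Subgame-perfect outcome: (Soft, N4) with payoffs (9, 7).

7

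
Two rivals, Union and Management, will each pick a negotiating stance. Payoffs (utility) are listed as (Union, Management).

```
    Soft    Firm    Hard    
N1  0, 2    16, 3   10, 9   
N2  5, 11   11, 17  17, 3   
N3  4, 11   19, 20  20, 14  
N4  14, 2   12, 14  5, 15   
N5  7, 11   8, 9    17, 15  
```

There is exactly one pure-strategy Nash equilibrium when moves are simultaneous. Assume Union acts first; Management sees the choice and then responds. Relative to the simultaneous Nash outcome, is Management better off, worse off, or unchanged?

unchanged

Solve by backward induction (Union leads).
- N1 → Management plays Hard (best of 2, 3, 9); Union gets 10.
- N2 → Management plays Firm (best of 11, 17, 3); Union gets 11.
- N3 → Management plays Firm (best of 11, 20, 14); Union gets 19.
- N4 → Management plays Hard (best of 2, 14, 15); Union gets 5.
- N5 → Management plays Hard (best of 11, 9, 15); Union gets 17.
Among 10, 11, 19, 5, 17, the best is 19 at N3. Subgame-perfect outcome: (N3, Firm) with payoffs (19, 20).
Under simultaneous play:
Union's best replies: Soft→N4; Firm→N3; Hard→N3.
Management's best replies: N1→Hard; N2→Firm; N3→Firm; N4→Hard; N5→Hard.
Only (N3, Firm) has each player best-responding; Nash payoffs (19, 20).
Management earns 20 sequentially versus 20 at the Nash outcome: unchanged.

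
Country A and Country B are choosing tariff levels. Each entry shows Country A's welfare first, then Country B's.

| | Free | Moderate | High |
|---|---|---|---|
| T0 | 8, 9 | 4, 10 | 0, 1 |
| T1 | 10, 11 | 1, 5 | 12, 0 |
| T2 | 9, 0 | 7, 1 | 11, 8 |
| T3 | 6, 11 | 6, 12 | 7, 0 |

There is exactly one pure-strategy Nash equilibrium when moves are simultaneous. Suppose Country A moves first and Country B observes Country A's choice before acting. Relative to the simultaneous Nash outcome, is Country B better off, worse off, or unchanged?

Country B best-responds to each possible Country A move:
- T0: Country B compares 9, 10, 1 and picks Moderate; Country A would get 4.
- T1: Country B compares 11, 5, 0 and picks Free; Country A would get 10.
- T2: Country B compares 0, 1, 8 and picks High; Country A would get 11.
- T3: Country B compares 11, 12, 0 and picks Moderate; Country A would get 6.
Country A's induced payoffs are 4, 10, 11, 6, so Country A commits to T2. Subgame-perfect outcome: (T2, High) with payoffs (11, 8).
Now find the simultaneous Nash equilibrium.
Country A's best replies: Free→T1; Moderate→T2; High→T1.
Country B's best replies: T0→Moderate; T1→Free; T2→High; T3→Moderate.
Only (T1, Free) has each player best-responding; Nash payoffs (10, 11).
Country B earns 8 sequentially versus 11 at the Nash outcome: worse off.

worse off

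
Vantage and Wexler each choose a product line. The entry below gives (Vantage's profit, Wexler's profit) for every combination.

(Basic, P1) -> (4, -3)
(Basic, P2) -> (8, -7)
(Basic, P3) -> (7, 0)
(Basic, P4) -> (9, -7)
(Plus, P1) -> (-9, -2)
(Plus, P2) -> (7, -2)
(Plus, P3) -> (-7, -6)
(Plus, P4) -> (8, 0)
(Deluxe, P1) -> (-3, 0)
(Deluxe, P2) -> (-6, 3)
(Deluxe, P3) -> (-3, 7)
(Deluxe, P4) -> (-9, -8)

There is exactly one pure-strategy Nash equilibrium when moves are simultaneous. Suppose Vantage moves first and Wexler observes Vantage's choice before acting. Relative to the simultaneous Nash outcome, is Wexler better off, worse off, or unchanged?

Wexler best-responds to each possible Vantage move:
- Basic: Wexler compares -3, -7, 0, -7 and picks P3; Vantage would get 7.
- Plus: Wexler compares -2, -2, -6, 0 and picks P4; Vantage would get 8.
- Deluxe: Wexler compares 0, 3, 7, -8 and picks P3; Vantage would get -3.
Among 7, 8, -3, the best is 8 at Plus. Subgame-perfect outcome: (Plus, P4) with payoffs (8, 0).
Now find the simultaneous Nash equilibrium.
Vantage's best replies: P1→Basic; P2→Basic; P3→Basic; P4→Basic.
Wexler's best replies: Basic→P3; Plus→P4; Deluxe→P3.
Only (Basic, P3) has each player best-responding; Nash payoffs (7, 0).
Wexler earns 0 sequentially versus 0 at the Nash outcome: unchanged.

unchanged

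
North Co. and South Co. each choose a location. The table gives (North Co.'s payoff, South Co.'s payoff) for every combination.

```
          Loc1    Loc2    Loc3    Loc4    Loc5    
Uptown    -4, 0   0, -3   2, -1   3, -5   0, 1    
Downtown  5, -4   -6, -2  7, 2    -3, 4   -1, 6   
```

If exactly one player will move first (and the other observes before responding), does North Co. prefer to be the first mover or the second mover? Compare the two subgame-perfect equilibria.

If North Co. leads: South Co.'s best replies are Uptown→Loc5, Downtown→Loc5; North Co.'s induced payoffs 0, -1; outcome (Uptown, Loc5), payoffs (0, 1).
If South Co. leads: North Co.'s best replies are Loc1→Downtown, Loc2→Uptown, Loc3→Downtown, Loc4→Uptown, Loc5→Uptown; South Co.'s induced payoffs -4, -3, 2, -5, 1; outcome (Downtown, Loc3), payoffs (7, 2).
North Co. gets 0 moving first and 7 moving second, so North Co. prefers to move second.

second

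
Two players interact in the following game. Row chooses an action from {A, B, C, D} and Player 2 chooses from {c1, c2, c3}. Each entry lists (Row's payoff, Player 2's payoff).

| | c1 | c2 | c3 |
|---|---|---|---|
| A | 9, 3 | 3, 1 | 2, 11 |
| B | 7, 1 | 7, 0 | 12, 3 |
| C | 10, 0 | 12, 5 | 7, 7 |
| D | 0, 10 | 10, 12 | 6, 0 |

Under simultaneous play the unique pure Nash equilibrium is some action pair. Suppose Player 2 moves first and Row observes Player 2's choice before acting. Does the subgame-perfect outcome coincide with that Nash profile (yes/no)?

no

Work backward from Row's decision.
- c1: Row compares 9, 7, 10, 0 and picks C; Player 2 would get 0.
- c2: Row compares 3, 7, 12, 10 and picks C; Player 2 would get 5.
- c3: Row compares 2, 12, 7, 6 and picks B; Player 2 would get 3.
Among 0, 5, 3, the best is 5 at c2. Subgame-perfect outcome: (C, c2) with payoffs (12, 5).
Under simultaneous play:
Row's best replies: c1→C; c2→C; c3→B.
Player 2's best replies: A→c3; B→c3; C→c3; D→c2.
Only (B, c3) has each player best-responding; Nash payoffs (12, 3).
Sequential outcome (C, c2) differs from the Nash profile (B, c3).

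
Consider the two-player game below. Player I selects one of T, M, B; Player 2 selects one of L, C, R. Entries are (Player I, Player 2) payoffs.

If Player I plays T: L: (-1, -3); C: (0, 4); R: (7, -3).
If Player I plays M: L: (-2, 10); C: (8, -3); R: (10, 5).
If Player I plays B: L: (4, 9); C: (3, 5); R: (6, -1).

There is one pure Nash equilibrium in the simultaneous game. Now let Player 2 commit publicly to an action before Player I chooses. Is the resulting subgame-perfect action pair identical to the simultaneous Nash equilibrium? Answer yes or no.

Solve by backward induction (Player 2 leads).
- L: BR = B, leader payoff 9.
- C: BR = M, leader payoff -3.
- R: BR = M, leader payoff 5.
Player 2's induced payoffs are 9, -3, 5, so Player 2 commits to L. Subgame-perfect outcome: (B, L) with payoffs (4, 9).
Now find the simultaneous Nash equilibrium.
Player I's best replies: L→B; C→M; R→M.
Player 2's best replies: T→C; M→L; B→L.
The unique mutual best reply is (B, L), giving (4, 9).
Sequential outcome (B, L) coincides with the Nash profile (B, L).

yes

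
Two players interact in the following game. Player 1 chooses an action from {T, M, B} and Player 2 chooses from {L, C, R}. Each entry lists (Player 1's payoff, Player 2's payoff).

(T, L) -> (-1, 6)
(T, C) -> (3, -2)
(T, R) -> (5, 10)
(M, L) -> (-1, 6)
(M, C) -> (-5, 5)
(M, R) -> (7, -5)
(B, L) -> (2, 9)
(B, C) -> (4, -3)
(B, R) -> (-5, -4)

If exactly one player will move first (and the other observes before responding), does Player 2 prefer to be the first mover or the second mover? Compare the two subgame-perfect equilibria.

If Player 1 leads: Player 2's best replies are T→R, M→L, B→L; Player 1's induced payoffs 5, -1, 2; outcome (T, R), payoffs (5, 10).
If Player 2 leads: Player 1's best replies are L→B, C→B, R→M; Player 2's induced payoffs 9, -3, -5; outcome (B, L), payoffs (2, 9).
Player 2 gets 9 moving first and 10 moving second, so Player 2 prefers to move second.

second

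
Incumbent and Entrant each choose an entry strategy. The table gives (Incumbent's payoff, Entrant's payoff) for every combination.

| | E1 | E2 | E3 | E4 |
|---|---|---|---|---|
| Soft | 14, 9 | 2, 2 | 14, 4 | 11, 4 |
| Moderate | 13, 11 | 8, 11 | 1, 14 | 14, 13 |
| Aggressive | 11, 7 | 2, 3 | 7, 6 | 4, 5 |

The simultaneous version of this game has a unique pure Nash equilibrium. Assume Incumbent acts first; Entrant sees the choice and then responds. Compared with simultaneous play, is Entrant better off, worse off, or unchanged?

Entrant best-responds to each possible Incumbent move:
- Soft → Entrant plays E1 (best of 9, 2, 4, 4); Incumbent gets 14.
- Moderate → Entrant plays E3 (best of 11, 11, 14, 13); Incumbent gets 1.
- Aggressive → Entrant plays E1 (best of 7, 3, 6, 5); Incumbent gets 11.
Incumbent's induced payoffs are 14, 1, 11, so Incumbent commits to Soft. Subgame-perfect outcome: (Soft, E1) with payoffs (14, 9).
For the simultaneous game, intersect best replies.
Incumbent's best replies: E1→Soft; E2→Moderate; E3→Soft; E4→Moderate.
Entrant's best replies: Soft→E1; Moderate→E3; Aggressive→E1.
Only (Soft, E1) has each player best-responding; Nash payoffs (14, 9).
Entrant earns 9 sequentially versus 9 at the Nash outcome: unchanged.

unchanged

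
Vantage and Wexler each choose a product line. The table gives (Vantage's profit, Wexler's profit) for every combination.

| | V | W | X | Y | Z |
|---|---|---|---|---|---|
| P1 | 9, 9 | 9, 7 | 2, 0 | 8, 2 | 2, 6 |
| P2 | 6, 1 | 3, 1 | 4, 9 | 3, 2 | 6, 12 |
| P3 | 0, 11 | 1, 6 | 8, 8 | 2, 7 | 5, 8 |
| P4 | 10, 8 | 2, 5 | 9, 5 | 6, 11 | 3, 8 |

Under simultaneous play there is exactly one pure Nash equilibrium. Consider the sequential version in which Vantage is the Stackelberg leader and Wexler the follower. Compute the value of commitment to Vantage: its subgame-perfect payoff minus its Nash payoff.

Wexler best-responds to each possible Vantage move:
- P1 → Wexler plays V (best of 9, 7, 0, 2, 6); Vantage gets 9.
- P2 → Wexler plays Z (best of 1, 1, 9, 2, 12); Vantage gets 6.
- P3 → Wexler plays V (best of 11, 6, 8, 7, 8); Vantage gets 0.
- P4 → Wexler plays Y (best of 8, 5, 5, 11, 8); Vantage gets 6.
Among 9, 6, 0, 6, the best is 9 at P1. Subgame-perfect outcome: (P1, V) with payoffs (9, 9).
Under simultaneous play:
Vantage's best replies: V→P4; W→P1; X→P4; Y→P1; Z→P2.
Wexler's best replies: P1→V; P2→Z; P3→V; P4→Y.
Only (P2, Z) has each player best-responding; Nash payoffs (6, 12).
Vantage's commitment gain: 9 − 6 = 3.

3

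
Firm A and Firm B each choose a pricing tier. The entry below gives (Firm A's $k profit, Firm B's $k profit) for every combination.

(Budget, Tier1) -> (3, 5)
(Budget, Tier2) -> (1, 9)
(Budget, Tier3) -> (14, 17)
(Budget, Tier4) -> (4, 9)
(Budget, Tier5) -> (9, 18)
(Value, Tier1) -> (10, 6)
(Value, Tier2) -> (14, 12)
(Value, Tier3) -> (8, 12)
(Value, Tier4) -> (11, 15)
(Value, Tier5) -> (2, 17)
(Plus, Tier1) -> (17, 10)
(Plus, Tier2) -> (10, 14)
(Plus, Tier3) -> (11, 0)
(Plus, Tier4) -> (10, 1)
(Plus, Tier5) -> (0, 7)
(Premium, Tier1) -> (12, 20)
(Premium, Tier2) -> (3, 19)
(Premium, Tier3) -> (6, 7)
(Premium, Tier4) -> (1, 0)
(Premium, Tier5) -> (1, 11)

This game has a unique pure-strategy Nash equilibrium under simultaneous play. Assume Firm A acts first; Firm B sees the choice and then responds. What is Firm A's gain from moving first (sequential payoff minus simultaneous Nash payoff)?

Work backward from Firm B's decision.
- Budget → Firm B plays Tier5 (best of 5, 9, 17, 9, 18); Firm A gets 9.
- Value → Firm B plays Tier5 (best of 6, 12, 12, 15, 17); Firm A gets 2.
- Plus → Firm B plays Tier2 (best of 10, 14, 0, 1, 7); Firm A gets 10.
- Premium → Firm B plays Tier1 (best of 20, 19, 7, 0, 11); Firm A gets 12.
Among 9, 2, 10, 12, the best is 12 at Premium. Subgame-perfect outcome: (Premium, Tier1) with payoffs (12, 20).
Under simultaneous play:
Firm A's best replies: Tier1→Plus; Tier2→Value; Tier3→Budget; Tier4→Value; Tier5→Budget.
Firm B's best replies: Budget→Tier5; Value→Tier5; Plus→Tier2; Premium→Tier1.
Only (Budget, Tier5) has each player best-responding; Nash payoffs (9, 18).
Firm A's commitment gain: 12 − 9 = 3.

3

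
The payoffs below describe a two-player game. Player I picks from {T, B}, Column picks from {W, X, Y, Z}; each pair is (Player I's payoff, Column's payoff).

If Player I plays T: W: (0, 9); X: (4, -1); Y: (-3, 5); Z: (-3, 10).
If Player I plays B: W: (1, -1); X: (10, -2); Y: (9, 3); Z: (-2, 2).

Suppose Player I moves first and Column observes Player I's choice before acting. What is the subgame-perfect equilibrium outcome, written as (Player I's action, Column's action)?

(B, Y)

Column best-responds to each possible Player I move:
- T: BR = Z, leader payoff -3.
- B: BR = Y, leader payoff 9.
Player I's induced payoffs are -3, 9, so Player I commits to B. Subgame-perfect outcome: (B, Y) with payoffs (9, 3).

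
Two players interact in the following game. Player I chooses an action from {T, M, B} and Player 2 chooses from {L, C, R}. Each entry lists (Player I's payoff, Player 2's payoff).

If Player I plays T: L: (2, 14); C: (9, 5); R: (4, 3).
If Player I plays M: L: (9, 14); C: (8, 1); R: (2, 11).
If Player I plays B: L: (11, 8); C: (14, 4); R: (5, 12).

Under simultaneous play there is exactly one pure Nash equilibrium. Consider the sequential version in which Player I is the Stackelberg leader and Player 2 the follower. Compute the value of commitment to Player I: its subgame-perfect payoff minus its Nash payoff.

Work backward from Player 2's decision.
- T → Player 2 plays L (best of 14, 5, 3); Player I gets 2.
- M → Player 2 plays L (best of 14, 1, 11); Player I gets 9.
- B → Player 2 plays R (best of 8, 4, 12); Player I gets 5.
Among 2, 9, 5, the best is 9 at M. Subgame-perfect outcome: (M, L) with payoffs (9, 14).
Under simultaneous play:
Player I's best replies: L→B; C→B; R→B.
Player 2's best replies: T→L; M→L; B→R.
The unique mutual best reply is (B, R), giving (5, 12).
Player I's commitment gain: 9 − 5 = 4.

4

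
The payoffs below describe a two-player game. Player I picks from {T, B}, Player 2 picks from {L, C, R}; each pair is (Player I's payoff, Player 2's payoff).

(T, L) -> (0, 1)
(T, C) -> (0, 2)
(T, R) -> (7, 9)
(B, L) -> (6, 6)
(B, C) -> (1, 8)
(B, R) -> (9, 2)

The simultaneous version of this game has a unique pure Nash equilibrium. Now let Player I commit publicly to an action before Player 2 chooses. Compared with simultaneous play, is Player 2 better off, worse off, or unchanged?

better off

Backward induction with Player I moving first.
- T → Player 2 plays R (best of 1, 2, 9); Player I gets 7.
- B → Player 2 plays C (best of 6, 8, 2); Player I gets 1.
Maximizing over 7, 1, Player I chooses T. Subgame-perfect outcome: (T, R) with payoffs (7, 9).
Under simultaneous play:
Player I's best replies: L→B; C→B; R→B.
Player 2's best replies: T→R; B→C.
Only (B, C) has each player best-responding; Nash payoffs (1, 8).
Player 2 earns 9 sequentially versus 8 at the Nash outcome: better off.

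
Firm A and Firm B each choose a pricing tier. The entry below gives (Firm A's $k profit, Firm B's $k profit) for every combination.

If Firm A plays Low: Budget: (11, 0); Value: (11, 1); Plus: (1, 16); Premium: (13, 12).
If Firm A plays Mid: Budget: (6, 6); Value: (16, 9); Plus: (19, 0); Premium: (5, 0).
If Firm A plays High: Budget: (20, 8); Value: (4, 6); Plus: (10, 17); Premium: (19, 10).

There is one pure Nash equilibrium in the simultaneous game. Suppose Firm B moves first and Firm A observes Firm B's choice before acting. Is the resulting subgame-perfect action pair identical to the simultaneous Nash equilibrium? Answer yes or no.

no

Solve by backward induction (Firm B leads).
- Budget: Firm A compares 11, 6, 20 and picks High; Firm B would get 8.
- Value: Firm A compares 11, 16, 4 and picks Mid; Firm B would get 9.
- Plus: Firm A compares 1, 19, 10 and picks Mid; Firm B would get 0.
- Premium: Firm A compares 13, 5, 19 and picks High; Firm B would get 10.
Among 8, 9, 0, 10, the best is 10 at Premium. Subgame-perfect outcome: (High, Premium) with payoffs (19, 10).
Under simultaneous play:
Firm A's best replies: Budget→High; Value→Mid; Plus→Mid; Premium→High.
Firm B's best replies: Low→Plus; Mid→Value; High→Plus.
Only (Mid, Value) has each player best-responding; Nash payoffs (16, 9).
Sequential outcome (High, Premium) differs from the Nash profile (Mid, Value).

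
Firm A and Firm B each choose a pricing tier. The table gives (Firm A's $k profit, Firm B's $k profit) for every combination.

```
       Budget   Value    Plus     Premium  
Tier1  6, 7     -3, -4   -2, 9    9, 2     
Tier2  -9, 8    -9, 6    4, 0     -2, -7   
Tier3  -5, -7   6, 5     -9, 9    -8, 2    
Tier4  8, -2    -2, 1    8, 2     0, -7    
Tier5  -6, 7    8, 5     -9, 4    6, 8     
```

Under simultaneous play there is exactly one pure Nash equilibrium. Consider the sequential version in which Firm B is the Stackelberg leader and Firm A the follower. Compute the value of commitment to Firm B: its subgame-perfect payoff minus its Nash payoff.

Solve by backward induction (Firm B leads).
- Budget: BR = Tier4, leader payoff -2.
- Value: BR = Tier5, leader payoff 5.
- Plus: BR = Tier4, leader payoff 2.
- Premium: BR = Tier1, leader payoff 2.
Maximizing over -2, 5, 2, 2, Firm B chooses Value. Subgame-perfect outcome: (Tier5, Value) with payoffs (8, 5).
Now find the simultaneous Nash equilibrium.
Firm A's best replies: Budget→Tier4; Value→Tier5; Plus→Tier4; Premium→Tier1.
Firm B's best replies: Tier1→Plus; Tier2→Budget; Tier3→Plus; Tier4→Plus; Tier5→Premium.
Only (Tier4, Plus) has each player best-responding; Nash payoffs (8, 2).
Firm B's commitment gain: 5 − 2 = 3.

3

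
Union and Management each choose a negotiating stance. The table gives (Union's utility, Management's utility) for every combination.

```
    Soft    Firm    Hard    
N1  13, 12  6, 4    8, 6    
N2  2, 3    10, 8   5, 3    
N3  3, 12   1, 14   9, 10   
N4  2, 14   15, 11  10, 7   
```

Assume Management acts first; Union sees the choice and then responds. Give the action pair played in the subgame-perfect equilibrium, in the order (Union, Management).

Work backward from Union's decision.
- Soft: Union compares 13, 2, 3, 2 and picks N1; Management would get 12.
- Firm: Union compares 6, 10, 1, 15 and picks N4; Management would get 11.
- Hard: Union compares 8, 5, 9, 10 and picks N4; Management would get 7.
Management's induced payoffs are 12, 11, 7, so Management commits to Soft. Subgame-perfect outcome: (N1, Soft) with payoffs (13, 12).

(N1, Soft)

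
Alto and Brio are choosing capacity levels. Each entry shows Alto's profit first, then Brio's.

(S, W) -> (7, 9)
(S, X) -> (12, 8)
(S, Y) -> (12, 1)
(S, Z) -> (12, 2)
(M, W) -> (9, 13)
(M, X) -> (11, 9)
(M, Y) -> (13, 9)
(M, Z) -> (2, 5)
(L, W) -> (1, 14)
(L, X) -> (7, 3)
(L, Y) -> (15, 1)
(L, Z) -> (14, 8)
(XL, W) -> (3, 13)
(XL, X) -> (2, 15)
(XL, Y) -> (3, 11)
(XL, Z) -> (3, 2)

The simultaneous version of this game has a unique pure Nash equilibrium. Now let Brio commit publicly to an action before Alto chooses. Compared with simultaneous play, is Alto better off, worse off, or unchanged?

Backward induction with Brio moving first.
- W: BR = M, leader payoff 13.
- X: BR = S, leader payoff 8.
- Y: BR = L, leader payoff 1.
- Z: BR = L, leader payoff 8.
Brio's induced payoffs are 13, 8, 1, 8, so Brio commits to W. Subgame-perfect outcome: (M, W) with payoffs (9, 13).
For the simultaneous game, intersect best replies.
Alto's best replies: W→M; X→S; Y→L; Z→L.
Brio's best replies: S→W; M→W; L→W; XL→X.
The unique mutual best reply is (M, W), giving (9, 13).
Alto earns 9 sequentially versus 9 at the Nash outcome: unchanged.

unchanged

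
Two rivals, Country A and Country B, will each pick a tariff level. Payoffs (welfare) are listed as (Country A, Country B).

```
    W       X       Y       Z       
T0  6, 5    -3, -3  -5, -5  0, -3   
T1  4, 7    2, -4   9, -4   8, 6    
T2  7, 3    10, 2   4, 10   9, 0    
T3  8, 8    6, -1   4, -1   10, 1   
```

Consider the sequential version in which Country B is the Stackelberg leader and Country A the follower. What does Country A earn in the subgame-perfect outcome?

Work backward from Country A's decision.
- W: BR = T3, leader payoff 8.
- X: BR = T2, leader payoff 2.
- Y: BR = T1, leader payoff -4.
- Z: BR = T3, leader payoff 1.
Maximizing over 8, 2, -4, 1, Country B chooses W. Subgame-perfect outcome: (T3, W) with payoffs (8, 8).

8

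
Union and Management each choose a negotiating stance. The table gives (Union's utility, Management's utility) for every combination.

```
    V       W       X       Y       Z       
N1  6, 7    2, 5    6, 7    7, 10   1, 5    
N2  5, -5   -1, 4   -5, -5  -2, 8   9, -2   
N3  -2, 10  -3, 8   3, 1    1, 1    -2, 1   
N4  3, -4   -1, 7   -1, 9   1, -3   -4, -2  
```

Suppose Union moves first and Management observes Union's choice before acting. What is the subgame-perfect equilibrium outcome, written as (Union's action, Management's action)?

(N1, Y)

Management best-responds to each possible Union move:
- N1: Management compares 7, 5, 7, 10, 5 and picks Y; Union would get 7.
- N2: Management compares -5, 4, -5, 8, -2 and picks Y; Union would get -2.
- N3: Management compares 10, 8, 1, 1, 1 and picks V; Union would get -2.
- N4: Management compares -4, 7, 9, -3, -2 and picks X; Union would get -1.
Among 7, -2, -2, -1, the best is 7 at N1. Subgame-perfect outcome: (N1, Y) with payoffs (7, 10).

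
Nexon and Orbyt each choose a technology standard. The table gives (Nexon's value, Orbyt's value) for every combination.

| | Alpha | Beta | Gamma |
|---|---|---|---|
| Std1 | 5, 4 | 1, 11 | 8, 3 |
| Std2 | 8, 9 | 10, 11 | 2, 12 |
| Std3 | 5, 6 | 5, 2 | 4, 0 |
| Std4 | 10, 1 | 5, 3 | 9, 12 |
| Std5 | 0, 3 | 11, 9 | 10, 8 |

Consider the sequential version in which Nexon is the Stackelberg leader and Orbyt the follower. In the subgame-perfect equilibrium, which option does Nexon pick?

Std5

Work backward from Orbyt's decision.
- Std1: Orbyt compares 4, 11, 3 and picks Beta; Nexon would get 1.
- Std2: Orbyt compares 9, 11, 12 and picks Gamma; Nexon would get 2.
- Std3: Orbyt compares 6, 2, 0 and picks Alpha; Nexon would get 5.
- Std4: Orbyt compares 1, 3, 12 and picks Gamma; Nexon would get 9.
- Std5: Orbyt compares 3, 9, 8 and picks Beta; Nexon would get 11.
Among 1, 2, 5, 9, 11, the best is 11 at Std5. Subgame-perfect outcome: (Std5, Beta) with payoffs (11, 9).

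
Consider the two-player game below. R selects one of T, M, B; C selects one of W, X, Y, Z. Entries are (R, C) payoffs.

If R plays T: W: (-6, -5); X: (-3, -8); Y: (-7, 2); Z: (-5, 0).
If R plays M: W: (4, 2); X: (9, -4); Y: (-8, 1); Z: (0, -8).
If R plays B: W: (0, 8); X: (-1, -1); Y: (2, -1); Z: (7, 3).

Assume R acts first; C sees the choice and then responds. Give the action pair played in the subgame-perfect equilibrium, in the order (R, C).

(M, W)

C best-responds to each possible R move:
- T: BR = Y, leader payoff -7.
- M: BR = W, leader payoff 4.
- B: BR = W, leader payoff 0.
R's induced payoffs are -7, 4, 0, so R commits to M. Subgame-perfect outcome: (M, W) with payoffs (4, 2).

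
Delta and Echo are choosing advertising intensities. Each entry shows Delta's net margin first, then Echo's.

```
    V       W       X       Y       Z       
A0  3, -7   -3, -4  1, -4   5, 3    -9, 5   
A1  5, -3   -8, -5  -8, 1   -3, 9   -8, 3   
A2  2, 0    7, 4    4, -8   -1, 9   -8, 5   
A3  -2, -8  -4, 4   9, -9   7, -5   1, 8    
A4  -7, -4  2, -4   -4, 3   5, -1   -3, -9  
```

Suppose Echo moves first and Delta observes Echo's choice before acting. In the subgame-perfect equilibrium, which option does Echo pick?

Delta best-responds to each possible Echo move:
- V: Delta compares 3, 5, 2, -2, -7 and picks A1; Echo would get -3.
- W: Delta compares -3, -8, 7, -4, 2 and picks A2; Echo would get 4.
- X: Delta compares 1, -8, 4, 9, -4 and picks A3; Echo would get -9.
- Y: Delta compares 5, -3, -1, 7, 5 and picks A3; Echo would get -5.
- Z: Delta compares -9, -8, -8, 1, -3 and picks A3; Echo would get 8.
Among -3, 4, -9, -5, 8, the best is 8 at Z. Subgame-perfect outcome: (A3, Z) with payoffs (1, 8).

Z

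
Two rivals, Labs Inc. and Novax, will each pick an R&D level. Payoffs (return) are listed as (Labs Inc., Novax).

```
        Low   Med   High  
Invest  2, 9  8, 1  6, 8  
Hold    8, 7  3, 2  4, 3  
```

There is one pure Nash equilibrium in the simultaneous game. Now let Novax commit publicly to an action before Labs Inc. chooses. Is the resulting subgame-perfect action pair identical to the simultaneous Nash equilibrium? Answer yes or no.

Solve by backward induction (Novax leads).
- Low: BR = Hold, leader payoff 7.
- Med: BR = Invest, leader payoff 1.
- High: BR = Invest, leader payoff 8.
Among 7, 1, 8, the best is 8 at High. Subgame-perfect outcome: (Invest, High) with payoffs (6, 8).
For the simultaneous game, intersect best replies.
Labs Inc.'s best replies: Low→Hold; Med→Invest; High→Invest.
Novax's best replies: Invest→Low; Hold→Low.
The unique mutual best reply is (Hold, Low), giving (8, 7).
Sequential outcome (Invest, High) differs from the Nash profile (Hold, Low).

no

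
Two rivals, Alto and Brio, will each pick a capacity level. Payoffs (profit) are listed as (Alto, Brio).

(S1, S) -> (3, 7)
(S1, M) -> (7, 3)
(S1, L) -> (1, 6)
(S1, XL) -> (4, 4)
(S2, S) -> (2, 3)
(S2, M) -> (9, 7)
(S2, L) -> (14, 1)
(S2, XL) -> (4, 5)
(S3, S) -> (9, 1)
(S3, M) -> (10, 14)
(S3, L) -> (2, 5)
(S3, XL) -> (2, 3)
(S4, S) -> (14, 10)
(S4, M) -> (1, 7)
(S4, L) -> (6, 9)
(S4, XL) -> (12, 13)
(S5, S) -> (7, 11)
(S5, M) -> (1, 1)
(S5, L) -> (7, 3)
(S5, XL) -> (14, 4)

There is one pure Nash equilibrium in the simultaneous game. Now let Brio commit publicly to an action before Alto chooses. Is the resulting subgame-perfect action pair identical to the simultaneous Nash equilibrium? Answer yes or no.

Work backward from Alto's decision.
- S: BR = S4, leader payoff 10.
- M: BR = S3, leader payoff 14.
- L: BR = S2, leader payoff 1.
- XL: BR = S5, leader payoff 4.
Among 10, 14, 1, 4, the best is 14 at M. Subgame-perfect outcome: (S3, M) with payoffs (10, 14).
Now find the simultaneous Nash equilibrium.
Alto's best replies: S→S4; M→S3; L→S2; XL→S5.
Brio's best replies: S1→S; S2→M; S3→M; S4→XL; S5→S.
Only (S3, M) has each player best-responding; Nash payoffs (10, 14).
Sequential outcome (S3, M) coincides with the Nash profile (S3, M).

yes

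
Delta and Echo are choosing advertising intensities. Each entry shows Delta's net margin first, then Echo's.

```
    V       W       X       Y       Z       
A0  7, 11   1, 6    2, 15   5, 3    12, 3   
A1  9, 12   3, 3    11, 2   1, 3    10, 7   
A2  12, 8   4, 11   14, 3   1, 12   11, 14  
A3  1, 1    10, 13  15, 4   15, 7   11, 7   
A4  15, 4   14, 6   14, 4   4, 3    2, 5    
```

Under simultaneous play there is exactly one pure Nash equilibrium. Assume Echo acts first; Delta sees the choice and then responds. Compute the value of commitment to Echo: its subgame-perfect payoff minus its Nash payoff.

1

Work backward from Delta's decision.
- V: Delta compares 7, 9, 12, 1, 15 and picks A4; Echo would get 4.
- W: Delta compares 1, 3, 4, 10, 14 and picks A4; Echo would get 6.
- X: Delta compares 2, 11, 14, 15, 14 and picks A3; Echo would get 4.
- Y: Delta compares 5, 1, 1, 15, 4 and picks A3; Echo would get 7.
- Z: Delta compares 12, 10, 11, 11, 2 and picks A0; Echo would get 3.
Maximizing over 4, 6, 4, 7, 3, Echo chooses Y. Subgame-perfect outcome: (A3, Y) with payoffs (15, 7).
Under simultaneous play:
Delta's best replies: V→A4; W→A4; X→A3; Y→A3; Z→A0.
Echo's best replies: A0→X; A1→V; A2→Z; A3→W; A4→W.
Only (A4, W) has each player best-responding; Nash payoffs (14, 6).
Echo's commitment gain: 7 − 6 = 1.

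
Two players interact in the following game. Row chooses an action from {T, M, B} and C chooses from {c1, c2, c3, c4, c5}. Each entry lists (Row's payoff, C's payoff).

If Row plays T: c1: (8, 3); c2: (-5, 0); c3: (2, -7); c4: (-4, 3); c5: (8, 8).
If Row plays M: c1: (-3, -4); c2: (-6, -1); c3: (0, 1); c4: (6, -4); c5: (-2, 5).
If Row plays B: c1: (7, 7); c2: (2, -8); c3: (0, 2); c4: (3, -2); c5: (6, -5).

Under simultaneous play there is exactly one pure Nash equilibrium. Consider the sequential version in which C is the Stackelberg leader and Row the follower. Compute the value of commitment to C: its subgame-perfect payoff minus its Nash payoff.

Solve by backward induction (C leads).
- c1 → Row plays T (best of 8, -3, 7); C gets 3.
- c2 → Row plays B (best of -5, -6, 2); C gets -8.
- c3 → Row plays T (best of 2, 0, 0); C gets -7.
- c4 → Row plays M (best of -4, 6, 3); C gets -4.
- c5 → Row plays T (best of 8, -2, 6); C gets 8.
C's induced payoffs are 3, -8, -7, -4, 8, so C commits to c5. Subgame-perfect outcome: (T, c5) with payoffs (8, 8).
For the simultaneous game, intersect best replies.
Row's best replies: c1→T; c2→B; c3→T; c4→M; c5→T.
C's best replies: T→c5; M→c5; B→c1.
The unique mutual best reply is (T, c5), giving (8, 8).
C's commitment gain: 8 − 8 = 0.

0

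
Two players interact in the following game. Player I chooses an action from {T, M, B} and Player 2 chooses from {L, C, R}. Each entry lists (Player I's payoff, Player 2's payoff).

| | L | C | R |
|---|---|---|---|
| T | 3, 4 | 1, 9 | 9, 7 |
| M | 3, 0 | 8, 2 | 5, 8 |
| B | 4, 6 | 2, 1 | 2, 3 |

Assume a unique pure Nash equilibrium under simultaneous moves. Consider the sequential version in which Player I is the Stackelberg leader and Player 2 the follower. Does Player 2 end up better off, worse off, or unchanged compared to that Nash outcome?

Solve by backward induction (Player I leads).
- T → Player 2 plays C (best of 4, 9, 7); Player I gets 1.
- M → Player 2 plays R (best of 0, 2, 8); Player I gets 5.
- B → Player 2 plays L (best of 6, 1, 3); Player I gets 4.
Player I's induced payoffs are 1, 5, 4, so Player I commits to M. Subgame-perfect outcome: (M, R) with payoffs (5, 8).
Under simultaneous play:
Player I's best replies: L→B; C→M; R→T.
Player 2's best replies: T→C; M→R; B→L.
The unique mutual best reply is (B, L), giving (4, 6).
Player 2 earns 8 sequentially versus 6 at the Nash outcome: better off.

better off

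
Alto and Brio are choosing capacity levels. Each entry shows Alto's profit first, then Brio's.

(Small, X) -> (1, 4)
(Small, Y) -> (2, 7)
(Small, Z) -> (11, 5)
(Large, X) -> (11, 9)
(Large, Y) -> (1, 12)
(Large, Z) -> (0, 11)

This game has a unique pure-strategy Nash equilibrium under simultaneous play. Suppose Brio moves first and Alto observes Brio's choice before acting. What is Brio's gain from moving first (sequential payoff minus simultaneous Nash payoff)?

2

Work backward from Alto's decision.
- X → Alto plays Large (best of 1, 11); Brio gets 9.
- Y → Alto plays Small (best of 2, 1); Brio gets 7.
- Z → Alto plays Small (best of 11, 0); Brio gets 5.
Brio's induced payoffs are 9, 7, 5, so Brio commits to X. Subgame-perfect outcome: (Large, X) with payoffs (11, 9).
Now find the simultaneous Nash equilibrium.
Alto's best replies: X→Large; Y→Small; Z→Small.
Brio's best replies: Small→Y; Large→Y.
The unique mutual best reply is (Small, Y), giving (2, 7).
Brio's commitment gain: 9 − 7 = 2.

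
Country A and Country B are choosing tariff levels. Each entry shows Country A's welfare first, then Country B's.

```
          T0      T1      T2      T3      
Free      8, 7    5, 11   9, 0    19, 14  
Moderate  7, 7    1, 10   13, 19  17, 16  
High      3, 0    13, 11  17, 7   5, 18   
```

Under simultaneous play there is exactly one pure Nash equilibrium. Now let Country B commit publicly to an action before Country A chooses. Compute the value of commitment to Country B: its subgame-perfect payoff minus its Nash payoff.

0

Country A best-responds to each possible Country B move:
- T0: BR = Free, leader payoff 7.
- T1: BR = High, leader payoff 11.
- T2: BR = High, leader payoff 7.
- T3: BR = Free, leader payoff 14.
Maximizing over 7, 11, 7, 14, Country B chooses T3. Subgame-perfect outcome: (Free, T3) with payoffs (19, 14).
Now find the simultaneous Nash equilibrium.
Country A's best replies: T0→Free; T1→High; T2→High; T3→Free.
Country B's best replies: Free→T3; Moderate→T2; High→T3.
The unique mutual best reply is (Free, T3), giving (19, 14).
Country B's commitment gain: 14 − 14 = 0.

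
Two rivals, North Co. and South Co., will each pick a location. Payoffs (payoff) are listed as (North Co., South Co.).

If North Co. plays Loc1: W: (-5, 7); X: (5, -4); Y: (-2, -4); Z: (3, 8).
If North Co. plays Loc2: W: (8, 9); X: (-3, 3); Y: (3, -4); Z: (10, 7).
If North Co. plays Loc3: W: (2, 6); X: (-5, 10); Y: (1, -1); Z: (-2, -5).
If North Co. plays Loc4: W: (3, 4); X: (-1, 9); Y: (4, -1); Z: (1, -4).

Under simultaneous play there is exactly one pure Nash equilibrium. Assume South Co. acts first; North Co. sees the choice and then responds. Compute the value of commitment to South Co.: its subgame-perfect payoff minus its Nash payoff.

0

Backward induction with South Co. moving first.
- W → North Co. plays Loc2 (best of -5, 8, 2, 3); South Co. gets 9.
- X → North Co. plays Loc1 (best of 5, -3, -5, -1); South Co. gets -4.
- Y → North Co. plays Loc4 (best of -2, 3, 1, 4); South Co. gets -1.
- Z → North Co. plays Loc2 (best of 3, 10, -2, 1); South Co. gets 7.
Among 9, -4, -1, 7, the best is 9 at W. Subgame-perfect outcome: (Loc2, W) with payoffs (8, 9).
Now find the simultaneous Nash equilibrium.
North Co.'s best replies: W→Loc2; X→Loc1; Y→Loc4; Z→Loc2.
South Co.'s best replies: Loc1→Z; Loc2→W; Loc3→X; Loc4→X.
Only (Loc2, W) has each player best-responding; Nash payoffs (8, 9).
South Co.'s commitment gain: 9 − 9 = 0.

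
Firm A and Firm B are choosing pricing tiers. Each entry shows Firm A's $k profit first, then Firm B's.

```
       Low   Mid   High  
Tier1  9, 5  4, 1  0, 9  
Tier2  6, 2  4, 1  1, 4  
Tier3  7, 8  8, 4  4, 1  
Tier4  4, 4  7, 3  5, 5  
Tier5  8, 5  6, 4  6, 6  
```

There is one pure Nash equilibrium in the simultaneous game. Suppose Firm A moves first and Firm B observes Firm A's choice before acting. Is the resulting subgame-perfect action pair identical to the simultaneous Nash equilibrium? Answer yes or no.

Work backward from Firm B's decision.
- Tier1: Firm B compares 5, 1, 9 and picks High; Firm A would get 0.
- Tier2: Firm B compares 2, 1, 4 and picks High; Firm A would get 1.
- Tier3: Firm B compares 8, 4, 1 and picks Low; Firm A would get 7.
- Tier4: Firm B compares 4, 3, 5 and picks High; Firm A would get 5.
- Tier5: Firm B compares 5, 4, 6 and picks High; Firm A would get 6.
Maximizing over 0, 1, 7, 5, 6, Firm A chooses Tier3. Subgame-perfect outcome: (Tier3, Low) with payoffs (7, 8).
Under simultaneous play:
Firm A's best replies: Low→Tier1; Mid→Tier3; High→Tier5.
Firm B's best replies: Tier1→High; Tier2→High; Tier3→Low; Tier4→High; Tier5→High.
The unique mutual best reply is (Tier5, High), giving (6, 6).
Sequential outcome (Tier3, Low) differs from the Nash profile (Tier5, High).

no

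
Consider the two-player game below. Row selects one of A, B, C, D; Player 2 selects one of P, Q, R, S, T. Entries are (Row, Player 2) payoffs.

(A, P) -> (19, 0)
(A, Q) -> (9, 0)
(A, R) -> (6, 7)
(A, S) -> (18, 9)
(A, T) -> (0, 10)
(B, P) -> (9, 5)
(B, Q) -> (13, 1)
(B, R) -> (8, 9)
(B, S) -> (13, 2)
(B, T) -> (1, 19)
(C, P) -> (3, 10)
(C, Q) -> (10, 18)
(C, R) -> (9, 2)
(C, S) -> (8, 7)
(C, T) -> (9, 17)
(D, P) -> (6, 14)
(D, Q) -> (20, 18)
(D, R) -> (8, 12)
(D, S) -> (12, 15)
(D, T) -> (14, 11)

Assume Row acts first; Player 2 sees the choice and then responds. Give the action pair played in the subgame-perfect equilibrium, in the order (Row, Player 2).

(D, Q)

Work backward from Player 2's decision.
- A → Player 2 plays T (best of 0, 0, 7, 9, 10); Row gets 0.
- B → Player 2 plays T (best of 5, 1, 9, 2, 19); Row gets 1.
- C → Player 2 plays Q (best of 10, 18, 2, 7, 17); Row gets 10.
- D → Player 2 plays Q (best of 14, 18, 12, 15, 11); Row gets 20.
Row's induced payoffs are 0, 1, 10, 20, so Row commits to D. Subgame-perfect outcome: (D, Q) with payoffs (20, 18).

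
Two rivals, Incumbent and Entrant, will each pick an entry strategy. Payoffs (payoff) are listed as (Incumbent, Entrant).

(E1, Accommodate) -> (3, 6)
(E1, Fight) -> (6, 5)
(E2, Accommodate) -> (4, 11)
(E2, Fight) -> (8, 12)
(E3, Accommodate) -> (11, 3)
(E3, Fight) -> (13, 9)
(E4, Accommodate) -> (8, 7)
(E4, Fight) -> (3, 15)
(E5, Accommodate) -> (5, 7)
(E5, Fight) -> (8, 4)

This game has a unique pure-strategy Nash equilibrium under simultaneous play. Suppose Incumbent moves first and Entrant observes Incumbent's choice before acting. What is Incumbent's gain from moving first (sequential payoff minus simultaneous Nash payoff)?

0

Entrant best-responds to each possible Incumbent move:
- E1: BR = Accommodate, leader payoff 3.
- E2: BR = Fight, leader payoff 8.
- E3: BR = Fight, leader payoff 13.
- E4: BR = Fight, leader payoff 3.
- E5: BR = Accommodate, leader payoff 5.
Incumbent's induced payoffs are 3, 8, 13, 3, 5, so Incumbent commits to E3. Subgame-perfect outcome: (E3, Fight) with payoffs (13, 9).
For the simultaneous game, intersect best replies.
Incumbent's best replies: Accommodate→E3; Fight→E3.
Entrant's best replies: E1→Accommodate; E2→Fight; E3→Fight; E4→Fight; E5→Accommodate.
Only (E3, Fight) has each player best-responding; Nash payoffs (13, 9).
Incumbent's commitment gain: 13 − 13 = 0.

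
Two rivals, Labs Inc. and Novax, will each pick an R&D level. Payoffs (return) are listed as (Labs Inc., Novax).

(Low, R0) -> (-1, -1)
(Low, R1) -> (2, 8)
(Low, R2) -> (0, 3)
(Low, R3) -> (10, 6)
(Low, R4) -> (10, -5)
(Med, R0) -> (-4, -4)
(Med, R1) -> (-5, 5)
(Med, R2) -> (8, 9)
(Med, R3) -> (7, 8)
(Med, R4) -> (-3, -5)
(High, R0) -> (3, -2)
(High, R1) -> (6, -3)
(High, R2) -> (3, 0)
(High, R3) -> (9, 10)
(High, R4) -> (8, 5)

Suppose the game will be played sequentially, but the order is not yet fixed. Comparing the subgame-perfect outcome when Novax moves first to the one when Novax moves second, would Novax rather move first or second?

If Labs Inc. leads: Novax's best replies are Low→R1, Med→R2, High→R3; Labs Inc.'s induced payoffs 2, 8, 9; outcome (High, R3), payoffs (9, 10).
If Novax leads: Labs Inc.'s best replies are R0→High, R1→High, R2→Med, R3→Low, R4→Low; Novax's induced payoffs -2, -3, 9, 6, -5; outcome (Med, R2), payoffs (8, 9).
Novax gets 9 moving first and 10 moving second, so Novax prefers to move second.

second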